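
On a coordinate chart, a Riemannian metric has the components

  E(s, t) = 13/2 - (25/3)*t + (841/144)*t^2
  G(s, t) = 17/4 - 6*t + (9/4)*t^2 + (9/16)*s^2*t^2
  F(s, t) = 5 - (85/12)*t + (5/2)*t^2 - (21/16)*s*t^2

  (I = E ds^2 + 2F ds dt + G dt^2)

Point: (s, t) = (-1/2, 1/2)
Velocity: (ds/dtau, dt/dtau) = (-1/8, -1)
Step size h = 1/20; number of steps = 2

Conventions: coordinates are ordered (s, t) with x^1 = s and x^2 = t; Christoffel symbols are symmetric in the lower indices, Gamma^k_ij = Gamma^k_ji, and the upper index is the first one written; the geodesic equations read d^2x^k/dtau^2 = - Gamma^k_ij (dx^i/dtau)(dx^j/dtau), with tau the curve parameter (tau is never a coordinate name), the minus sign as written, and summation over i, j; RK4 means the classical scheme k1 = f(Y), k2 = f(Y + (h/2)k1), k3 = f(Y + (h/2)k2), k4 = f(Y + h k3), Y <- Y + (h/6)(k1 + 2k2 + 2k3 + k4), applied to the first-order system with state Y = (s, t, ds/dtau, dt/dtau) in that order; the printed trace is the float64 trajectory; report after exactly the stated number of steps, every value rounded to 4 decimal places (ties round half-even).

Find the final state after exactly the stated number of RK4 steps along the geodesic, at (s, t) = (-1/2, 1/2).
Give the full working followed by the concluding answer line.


f(Y) = (ds/dtau, dt/dtau, -Gamma^s_ij Y'^i Y'^j, -Gamma^t_ij Y'^i Y'^j) with the Gammas evaluated at the stage position; h = 0.050000; intermediate values shown to 6 dp
step 0: s = -0.5000, t = 0.5000, ds/dtau = -0.1250, dt/dtau = -1.0000
step 1:
  k1: at (s, t) = (-0.500000, 0.500000), (ds/dtau, dt/dtau) = (-0.125000, -1.000000); Gamma_sss = -1.054082, Gamma_sst = -1.095509, Gamma_stt = -1.567905, Gamma_tss = 1.779195, Gamma_tst = 1.294467, Gamma_ttt = 0.930376; k1 = (-0.125000, -1.000000, 1.858252, -1.281793)
  k2: at (s, t) = (-0.503125, 0.475000), (ds/dtau, dt/dtau) = (-0.078544, -1.032045); Gamma_sss = -1.306349, Gamma_sst = -1.294370, Gamma_stt = -1.732964, Gamma_tss = 2.146800, Gamma_tst = 1.534160, Gamma_ttt = 1.137344; k2 = (-0.078544, -1.032045, 2.063712, -1.473367)
  k3: at (s, t) = (-0.501964, 0.474199), (ds/dtau, dt/dtau) = (-0.073407, -1.036834); Gamma_sss = -1.313726, Gamma_sst = -1.300310, Gamma_stt = -1.738741, Gamma_tss = 2.157482, Gamma_tst = 1.541245, Gamma_ttt = 1.144139; k3 = (-0.073407, -1.036834, 2.074205, -1.476216)
  k4: at (s, t) = (-0.503670, 0.448158), (ds/dtau, dt/dtau) = (-0.021290, -1.073811); Gamma_sss = -1.592146, Gamma_sst = -1.521539, Gamma_stt = -1.921518, Gamma_tss = 2.548501, Gamma_tst = 1.805798, Gamma_ttt = 1.371500; k4 = (-0.021290, -1.073811, 2.285934, -1.665155)
  Y <- Y + (h/6)(k1 + 2k2 + 2k3 + k4): s = -0.5038, t = 0.4482, ds/dtau = -0.0215, dt/dtau = -1.0737
step 2:
  k1: at (s, t) = (-0.503752, 0.448237), (ds/dtau, dt/dtau) = (-0.021500, -1.073718); Gamma_sss = -1.591353, Gamma_sst = -1.520899, Gamma_stt = -1.920932, Gamma_tss = 2.547399, Gamma_tst = 1.805040, Gamma_ttt = 1.370800; k1 = (-0.021500, -1.073718, 2.285539, -1.664868)
  k2: at (s, t) = (-0.504289, 0.421394), (ds/dtau, dt/dtau) = (0.035639, -1.115339); Gamma_sss = -1.895045, Gamma_sst = -1.763831, Gamma_stt = -2.120289, Gamma_tss = 2.960667, Gamma_tst = 2.093706, Gamma_ttt = 1.617241; k2 = (0.035639, -1.115339, 2.499786, -1.849133)
  k3: at (s, t) = (-0.502861, 0.420353), (ds/dtau, dt/dtau) = (0.040995, -1.119946); Gamma_sss = -1.905840, Gamma_sst = -1.772621, Gamma_stt = -2.128455, Gamma_tss = 2.975232, Gamma_tst = 2.104039, Gamma_ttt = 1.626924; k3 = (0.040995, -1.119946, 2.510111, -1.852415)
  k4: at (s, t) = (-0.501702, 0.392240), (ds/dtau, dt/dtau) = (0.104006, -1.166338); Gamma_sss = -2.242412, Gamma_sst = -2.043545, Gamma_stt = -2.349224, Gamma_tss = 3.420359, Gamma_tst = 2.424201, Gamma_ttt = 1.898322; k4 = (0.104006, -1.166338, 2.724224, -2.031232)
  Y <- Y + (h/6)(k1 + 2k2 + 2k3 + k4): s = -0.5018, t = 0.3923, ds/dtau = 0.1037, dt/dtau = -1.1662

Answer: s = -0.5018, t = 0.3923, ds/dtau = 0.1037, dt/dtau = -1.1662


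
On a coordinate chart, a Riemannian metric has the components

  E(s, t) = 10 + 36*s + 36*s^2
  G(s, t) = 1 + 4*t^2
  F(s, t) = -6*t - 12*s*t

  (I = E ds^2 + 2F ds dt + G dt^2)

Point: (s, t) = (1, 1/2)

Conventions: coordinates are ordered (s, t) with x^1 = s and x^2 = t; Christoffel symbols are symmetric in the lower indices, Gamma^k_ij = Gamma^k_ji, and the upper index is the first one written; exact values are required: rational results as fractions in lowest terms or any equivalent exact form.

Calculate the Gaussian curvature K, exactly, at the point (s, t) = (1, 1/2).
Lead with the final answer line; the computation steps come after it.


Answer: K = -12/6889

E = 82, F = -9, G = 2, EG - F^2 = 83 at the point
E_s = 108, E_t = 0, F_s = -6, F_t = -18, G_s = 0, G_t = 4
E_tt = 0, F_st = -12, G_ss = 0
Brioschi: K = (det M1 - det M2) / (EG - F^2)^2 with the standard first/second-derivative matrices M1, M2.
M1 = [[-E_tt/2 + F_st - G_ss/2, E_s/2, F_s - E_t/2], [F_t - G_s/2, E, F], [G_t/2, F, G]] = [[-12, 54, -6], [-18, 82, -9], [2, -9, 2]]; det M1 = -12
M2 = [[0, E_t/2, G_s/2], [E_t/2, E, F], [G_s/2, F, G]] = [[0, 0, 0], [0, 82, -9], [0, -9, 2]]; det M2 = 0
det M1 - det M2 = -12; K = -12 / (83)^2 = -12/6889


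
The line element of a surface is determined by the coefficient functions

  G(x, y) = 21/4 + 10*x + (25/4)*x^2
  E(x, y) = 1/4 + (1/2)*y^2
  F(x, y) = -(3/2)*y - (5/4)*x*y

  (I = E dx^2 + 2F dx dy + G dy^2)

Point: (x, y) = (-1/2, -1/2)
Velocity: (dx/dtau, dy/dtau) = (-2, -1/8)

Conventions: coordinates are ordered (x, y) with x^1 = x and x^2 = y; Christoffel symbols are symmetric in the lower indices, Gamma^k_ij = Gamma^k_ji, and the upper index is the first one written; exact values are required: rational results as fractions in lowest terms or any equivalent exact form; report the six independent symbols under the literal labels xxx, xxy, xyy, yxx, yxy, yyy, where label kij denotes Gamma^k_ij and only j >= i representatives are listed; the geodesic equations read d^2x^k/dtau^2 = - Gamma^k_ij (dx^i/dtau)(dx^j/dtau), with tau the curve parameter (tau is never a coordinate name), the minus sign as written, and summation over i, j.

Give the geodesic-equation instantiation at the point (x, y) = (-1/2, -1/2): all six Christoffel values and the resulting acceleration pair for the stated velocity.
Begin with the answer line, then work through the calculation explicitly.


Answer: Gamma_xxx = -98/125, Gamma_xxy = -326/125, Gamma_xyy = -1276/125, Gamma_yxx = 84/125, Gamma_yxy = 208/125, Gamma_yyy = 308/125; accelerations (d^2x/dtau^2, d^2y/dtau^2) = (9199/2000, -7117/2000)

E = 3/8, F = 7/16, G = 29/16 at the point
E_x = 0, E_y = -1/2, F_x = 5/8, F_y = -7/8, G_x = 15/4, G_y = 0
EG - F^2 = 125/256;  g^inv = (256/125) * [[29/16, -7/16], [-7/16, 3/8]]
first-kind symbols [ij,l] = (1/2)(d_i g_jl + d_j g_il - d_l g_ij): [xx,x] = E_x/2 = 0, [xx,y] = F_x - E_y/2 = 7/8, [xy,x] = E_y/2 = -1/4, [xy,y] = G_x/2 = 15/8, [yy,x] = F_y - G_x/2 = -11/4, [yy,y] = G_y/2 = 0
Gamma^x_ij = (G*[ij,x] - F*[ij,y])/(EG - F^2), Gamma^y_ij = (E*[ij,y] - F*[ij,x])/(EG - F^2)
Gamma_xxx = -98/125, Gamma_xxy = -326/125, Gamma_xyy = -1276/125, Gamma_yxx = 84/125, Gamma_yxy = 208/125, Gamma_yyy = 308/125
d^2x/dtau^2 = -(Gamma_xxx*(-2)^2 + 2*Gamma_xxy*(-2)*(-1/8) + Gamma_xyy*(-1/8)^2) = 9199/2000
d^2y/dtau^2 = -(Gamma_yxx*(-2)^2 + 2*Gamma_yxy*(-2)*(-1/8) + Gamma_yyy*(-1/8)^2) = -7117/2000


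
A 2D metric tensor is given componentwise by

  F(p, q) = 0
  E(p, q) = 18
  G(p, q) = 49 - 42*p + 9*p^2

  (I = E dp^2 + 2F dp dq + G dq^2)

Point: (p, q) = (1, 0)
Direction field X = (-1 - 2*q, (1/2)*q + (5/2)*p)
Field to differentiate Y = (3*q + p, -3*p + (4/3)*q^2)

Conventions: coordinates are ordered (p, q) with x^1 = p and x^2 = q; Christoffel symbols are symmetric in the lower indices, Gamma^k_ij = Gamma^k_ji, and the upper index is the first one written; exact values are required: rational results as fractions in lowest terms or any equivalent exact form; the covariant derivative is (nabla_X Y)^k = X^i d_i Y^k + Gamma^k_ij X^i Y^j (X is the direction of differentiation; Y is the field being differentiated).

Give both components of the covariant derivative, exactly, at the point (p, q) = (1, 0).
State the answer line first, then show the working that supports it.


Answer: (nabla_X Y)^p = 3/2, (nabla_X Y)^q = -9/8

E = 18, F = 0, G = 16 at the point
E_p = 0, E_q = 0, F_p = 0, F_q = 0, G_p = -24, G_q = 0
EG - F^2 = 288;  g^inv = (1/288) * [[16, 0], [0, 18]]
first-kind symbols [ij,l] = (1/2)(d_i g_jl + d_j g_il - d_l g_ij): [pp,p] = E_p/2 = 0, [pp,q] = F_p - E_q/2 = 0, [pq,p] = E_q/2 = 0, [pq,q] = G_p/2 = -12, [qq,p] = F_q - G_p/2 = 12, [qq,q] = G_q/2 = 0
Gamma^p_ij = (G*[ij,p] - F*[ij,q])/(EG - F^2), Gamma^q_ij = (E*[ij,q] - F*[ij,p])/(EG - F^2)
Gamma_ppp = 0, Gamma_ppq = 0, Gamma_pqq = 2/3, Gamma_qpp = 0, Gamma_qpq = -3/4, Gamma_qqq = 0
X = (-1, 5/2), Y = (1, -3) at the point


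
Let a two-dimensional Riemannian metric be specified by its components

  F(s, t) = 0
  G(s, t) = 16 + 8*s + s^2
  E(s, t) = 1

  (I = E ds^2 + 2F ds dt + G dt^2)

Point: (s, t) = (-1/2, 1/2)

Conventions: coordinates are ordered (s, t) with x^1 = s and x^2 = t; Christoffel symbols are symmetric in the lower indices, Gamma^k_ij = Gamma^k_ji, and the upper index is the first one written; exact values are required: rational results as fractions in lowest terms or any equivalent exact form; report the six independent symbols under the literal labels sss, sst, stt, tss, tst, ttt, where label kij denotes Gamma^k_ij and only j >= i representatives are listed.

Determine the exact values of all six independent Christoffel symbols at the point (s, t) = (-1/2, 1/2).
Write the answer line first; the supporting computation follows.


Answer: Gamma_sss = 0, Gamma_sst = 0, Gamma_stt = -7/2, Gamma_tss = 0, Gamma_tst = 2/7, Gamma_ttt = 0

E = 1, F = 0, G = 49/4 at the point
E_s = 0, E_t = 0, F_s = 0, F_t = 0, G_s = 7, G_t = 0
EG - F^2 = 49/4;  g^inv = (4/49) * [[49/4, 0], [0, 1]]
first-kind symbols [ij,l] = (1/2)(d_i g_jl + d_j g_il - d_l g_ij): [ss,s] = E_s/2 = 0, [ss,t] = F_s - E_t/2 = 0, [st,s] = E_t/2 = 0, [st,t] = G_s/2 = 7/2, [tt,s] = F_t - G_s/2 = -7/2, [tt,t] = G_t/2 = 0
Gamma^s_ij = (G*[ij,s] - F*[ij,t])/(EG - F^2), Gamma^t_ij = (E*[ij,t] - F*[ij,s])/(EG - F^2)


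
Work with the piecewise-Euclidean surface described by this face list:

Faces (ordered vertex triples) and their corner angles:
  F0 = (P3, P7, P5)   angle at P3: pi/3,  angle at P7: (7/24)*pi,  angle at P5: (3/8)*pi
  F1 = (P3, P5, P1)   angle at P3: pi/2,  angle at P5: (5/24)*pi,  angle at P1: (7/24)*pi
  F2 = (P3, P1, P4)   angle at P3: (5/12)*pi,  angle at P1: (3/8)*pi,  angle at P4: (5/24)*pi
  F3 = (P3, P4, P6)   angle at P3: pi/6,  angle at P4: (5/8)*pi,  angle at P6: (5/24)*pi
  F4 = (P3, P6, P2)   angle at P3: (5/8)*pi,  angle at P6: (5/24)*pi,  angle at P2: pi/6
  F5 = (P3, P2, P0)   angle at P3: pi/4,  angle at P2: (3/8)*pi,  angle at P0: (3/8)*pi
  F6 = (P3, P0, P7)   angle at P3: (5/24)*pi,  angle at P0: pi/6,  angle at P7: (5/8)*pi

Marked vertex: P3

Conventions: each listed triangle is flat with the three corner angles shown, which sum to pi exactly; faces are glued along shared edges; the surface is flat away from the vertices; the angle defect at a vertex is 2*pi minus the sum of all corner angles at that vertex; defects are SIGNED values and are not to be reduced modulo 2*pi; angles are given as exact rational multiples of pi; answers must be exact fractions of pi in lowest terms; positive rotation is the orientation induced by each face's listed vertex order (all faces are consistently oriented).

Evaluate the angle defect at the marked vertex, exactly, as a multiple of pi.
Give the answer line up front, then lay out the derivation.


Answer: defect(P3) = -pi/2

Sum of corner angles at P3: (5/2)*pi
defect = 2*pi - (5/2)*pi


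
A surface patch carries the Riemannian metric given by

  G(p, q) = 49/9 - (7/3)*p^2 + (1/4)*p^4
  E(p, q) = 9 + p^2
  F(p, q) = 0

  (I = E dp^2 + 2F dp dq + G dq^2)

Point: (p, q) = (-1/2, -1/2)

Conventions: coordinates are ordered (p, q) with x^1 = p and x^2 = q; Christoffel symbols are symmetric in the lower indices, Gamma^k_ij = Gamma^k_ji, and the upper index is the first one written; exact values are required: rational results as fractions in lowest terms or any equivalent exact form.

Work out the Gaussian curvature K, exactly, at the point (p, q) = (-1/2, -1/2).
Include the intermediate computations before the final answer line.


E = 37/4, F = 0, G = 2809/576, EG - F^2 = 103933/2304 at the point
E_p = -1, E_q = 0, F_p = 0, F_q = 0, G_p = 53/24, G_q = 0
E_qq = 0, F_pq = 0, G_pp = -47/12
The intrinsic route: Brioschi's K = (det M1 - det M2)/(EG - F^2)^2.
M1 = [[-E_qq/2 + F_pq - G_pp/2, E_p/2, F_p - E_q/2], [F_q - G_p/2, E, F], [G_q/2, F, G]] = [[47/24, -1/2, 0], [-53/48, 37/4, 0], [0, 0, 2809/576]]; det M1 = 789329/9216
M2 = [[0, E_q/2, G_p/2], [E_q/2, E, F], [G_p/2, F, G]] = [[0, 0, 53/48], [0, 37/4, 0], [53/48, 0, 2809/576]]; det M2 = -103933/9216
det M1 - det M2 = 148877/1536; K = 148877/1536 / (103933/2304)^2 = 3456/72557

Answer: K = 3456/72557


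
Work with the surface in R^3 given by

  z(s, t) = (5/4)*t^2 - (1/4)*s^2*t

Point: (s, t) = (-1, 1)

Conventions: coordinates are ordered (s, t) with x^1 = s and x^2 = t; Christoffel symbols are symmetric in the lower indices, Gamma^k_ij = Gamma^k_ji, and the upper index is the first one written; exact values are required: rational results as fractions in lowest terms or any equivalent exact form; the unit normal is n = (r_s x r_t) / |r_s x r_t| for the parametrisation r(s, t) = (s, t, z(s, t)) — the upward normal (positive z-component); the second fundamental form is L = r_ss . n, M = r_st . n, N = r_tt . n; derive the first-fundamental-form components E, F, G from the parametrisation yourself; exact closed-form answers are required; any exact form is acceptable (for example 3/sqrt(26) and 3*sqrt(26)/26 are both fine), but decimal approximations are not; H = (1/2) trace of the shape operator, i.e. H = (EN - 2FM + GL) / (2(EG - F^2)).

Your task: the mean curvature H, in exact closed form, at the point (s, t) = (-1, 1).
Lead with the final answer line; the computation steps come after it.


Answer: H = -33*sqrt(101)/10201

z_s = 1/2, z_t = 9/4, z_ss = -1/2, z_st = 1/2, z_tt = 5/2
E = 5/4, F = 9/8, G = 97/16; answer radicand W^2 = 101/16
unnormalised second-form numerators: l = -1/2, m = 1/2, n = 5/2; L = l/sqrt(101/16), and similarly M = m/sqrt(W^2), N = n/sqrt(W^2)
H = (E*n - 2*F*m + G*l) / (2*(EG - F^2)*sqrt(W^2)); E*n - 2*F*m + G*l = -33/32, EG - F^2 = 101/16, so H = (-33/404)/sqrt(101/16)


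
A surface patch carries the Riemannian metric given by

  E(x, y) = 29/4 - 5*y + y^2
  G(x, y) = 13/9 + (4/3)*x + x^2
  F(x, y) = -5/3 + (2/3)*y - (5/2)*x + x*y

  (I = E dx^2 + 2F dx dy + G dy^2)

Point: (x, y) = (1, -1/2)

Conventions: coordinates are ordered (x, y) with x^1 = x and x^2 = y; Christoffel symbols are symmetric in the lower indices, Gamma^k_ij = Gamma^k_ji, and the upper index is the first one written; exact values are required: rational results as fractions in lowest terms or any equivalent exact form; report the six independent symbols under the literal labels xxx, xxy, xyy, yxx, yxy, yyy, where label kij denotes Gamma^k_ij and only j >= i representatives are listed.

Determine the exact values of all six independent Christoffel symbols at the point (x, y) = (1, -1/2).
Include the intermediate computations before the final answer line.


E = 10, F = -5, G = 34/9 at the point
E_x = 0, E_y = -6, F_x = -3, F_y = 5/3, G_x = 10/3, G_y = 0
EG - F^2 = 115/9;  g^inv = (9/115) * [[34/9, 5], [5, 10]]
first-kind symbols [ij,l] = (1/2)(d_i g_jl + d_j g_il - d_l g_ij): [xx,x] = E_x/2 = 0, [xx,y] = F_x - E_y/2 = 0, [xy,x] = E_y/2 = -3, [xy,y] = G_x/2 = 5/3, [yy,x] = F_y - G_x/2 = 0, [yy,y] = G_y/2 = 0
Gamma^x_ij = (G*[ij,x] - F*[ij,y])/(EG - F^2), Gamma^y_ij = (E*[ij,y] - F*[ij,x])/(EG - F^2)

Answer: Gamma_xxx = 0, Gamma_xxy = -27/115, Gamma_xyy = 0, Gamma_yxx = 0, Gamma_yxy = 3/23, Gamma_yyy = 0


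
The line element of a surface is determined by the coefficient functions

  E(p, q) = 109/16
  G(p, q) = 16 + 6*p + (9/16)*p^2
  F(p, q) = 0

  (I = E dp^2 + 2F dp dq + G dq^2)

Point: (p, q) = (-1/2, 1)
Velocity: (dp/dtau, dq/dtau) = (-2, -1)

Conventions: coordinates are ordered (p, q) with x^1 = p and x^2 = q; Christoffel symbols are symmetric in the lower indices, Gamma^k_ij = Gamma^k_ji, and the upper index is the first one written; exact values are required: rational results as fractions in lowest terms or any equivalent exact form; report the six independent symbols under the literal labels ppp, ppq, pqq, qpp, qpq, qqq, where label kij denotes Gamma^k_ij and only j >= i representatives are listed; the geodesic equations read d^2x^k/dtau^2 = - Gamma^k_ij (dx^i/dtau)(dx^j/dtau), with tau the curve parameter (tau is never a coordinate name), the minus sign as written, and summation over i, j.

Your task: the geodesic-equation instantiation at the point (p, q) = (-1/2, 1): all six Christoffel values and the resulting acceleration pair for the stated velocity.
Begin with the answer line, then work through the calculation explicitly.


Answer: Gamma_ppp = 0, Gamma_ppq = 0, Gamma_pqq = -87/218, Gamma_qpp = 0, Gamma_qpq = 6/29, Gamma_qqq = 0; accelerations (d^2p/dtau^2, d^2q/dtau^2) = (87/218, -24/29)

E = 109/16, F = 0, G = 841/64 at the point
E_p = 0, E_q = 0, F_p = 0, F_q = 0, G_p = 87/16, G_q = 0
EG - F^2 = 91669/1024;  g^inv = (1024/91669) * [[841/64, 0], [0, 109/16]]
first-kind symbols [ij,l] = (1/2)(d_i g_jl + d_j g_il - d_l g_ij): [pp,p] = E_p/2 = 0, [pp,q] = F_p - E_q/2 = 0, [pq,p] = E_q/2 = 0, [pq,q] = G_p/2 = 87/32, [qq,p] = F_q - G_p/2 = -87/32, [qq,q] = G_q/2 = 0
Gamma^p_ij = (G*[ij,p] - F*[ij,q])/(EG - F^2), Gamma^q_ij = (E*[ij,q] - F*[ij,p])/(EG - F^2)
Gamma_ppp = 0, Gamma_ppq = 0, Gamma_pqq = -87/218, Gamma_qpp = 0, Gamma_qpq = 6/29, Gamma_qqq = 0
d^2p/dtau^2 = -(Gamma_ppp*(-2)^2 + 2*Gamma_ppq*(-2)*(-1) + Gamma_pqq*(-1)^2) = 87/218
d^2q/dtau^2 = -(Gamma_qpp*(-2)^2 + 2*Gamma_qpq*(-2)*(-1) + Gamma_qqq*(-1)^2) = -24/29


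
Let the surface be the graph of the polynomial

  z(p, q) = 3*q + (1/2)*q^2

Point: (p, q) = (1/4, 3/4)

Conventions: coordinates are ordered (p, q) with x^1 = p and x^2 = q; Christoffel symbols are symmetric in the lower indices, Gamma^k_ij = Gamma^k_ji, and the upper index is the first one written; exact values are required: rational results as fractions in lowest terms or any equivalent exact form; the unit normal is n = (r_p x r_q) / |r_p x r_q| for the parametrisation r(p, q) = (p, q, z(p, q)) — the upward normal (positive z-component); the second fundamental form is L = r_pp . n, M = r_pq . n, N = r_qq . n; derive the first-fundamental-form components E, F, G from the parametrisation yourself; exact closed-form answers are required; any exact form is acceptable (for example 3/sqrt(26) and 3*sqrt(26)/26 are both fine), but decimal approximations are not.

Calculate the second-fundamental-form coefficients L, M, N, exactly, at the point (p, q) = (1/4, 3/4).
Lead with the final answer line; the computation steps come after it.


Answer: L = 0, M = 0, N = 4*sqrt(241)/241

z_p = 0, z_q = 15/4, z_pp = 0, z_pq = 0, z_qq = 1
E = 1, F = 0, G = 241/16; answer radicand W^2 = 241/16
unnormalised second-form numerators: l = 0, m = 0, n = 1; L = l/sqrt(241/16), and similarly M = m/sqrt(W^2), N = n/sqrt(W^2)


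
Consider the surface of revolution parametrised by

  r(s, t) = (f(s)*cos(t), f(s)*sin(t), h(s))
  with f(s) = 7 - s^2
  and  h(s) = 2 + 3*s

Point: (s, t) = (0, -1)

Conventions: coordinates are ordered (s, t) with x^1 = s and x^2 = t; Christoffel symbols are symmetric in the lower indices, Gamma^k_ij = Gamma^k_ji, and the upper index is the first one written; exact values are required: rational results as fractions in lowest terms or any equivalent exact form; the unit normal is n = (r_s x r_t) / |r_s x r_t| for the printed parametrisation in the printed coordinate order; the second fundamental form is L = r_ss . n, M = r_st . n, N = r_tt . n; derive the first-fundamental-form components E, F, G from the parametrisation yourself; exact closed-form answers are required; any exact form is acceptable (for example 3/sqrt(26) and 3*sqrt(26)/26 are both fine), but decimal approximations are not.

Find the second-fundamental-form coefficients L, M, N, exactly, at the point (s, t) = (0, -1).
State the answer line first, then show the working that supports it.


Answer: L = 2, M = 0, N = 7

f = 7, f' = 0, f'' = -2, h' = 3, h'' = 0
E = 9, F = 0, G = 49; answer radicand W^2 = 9
unnormalised second-form numerators: l = 6, m = 0, n = 21; L = l/sqrt(9), and similarly M = m/sqrt(W^2), N = n/sqrt(W^2)


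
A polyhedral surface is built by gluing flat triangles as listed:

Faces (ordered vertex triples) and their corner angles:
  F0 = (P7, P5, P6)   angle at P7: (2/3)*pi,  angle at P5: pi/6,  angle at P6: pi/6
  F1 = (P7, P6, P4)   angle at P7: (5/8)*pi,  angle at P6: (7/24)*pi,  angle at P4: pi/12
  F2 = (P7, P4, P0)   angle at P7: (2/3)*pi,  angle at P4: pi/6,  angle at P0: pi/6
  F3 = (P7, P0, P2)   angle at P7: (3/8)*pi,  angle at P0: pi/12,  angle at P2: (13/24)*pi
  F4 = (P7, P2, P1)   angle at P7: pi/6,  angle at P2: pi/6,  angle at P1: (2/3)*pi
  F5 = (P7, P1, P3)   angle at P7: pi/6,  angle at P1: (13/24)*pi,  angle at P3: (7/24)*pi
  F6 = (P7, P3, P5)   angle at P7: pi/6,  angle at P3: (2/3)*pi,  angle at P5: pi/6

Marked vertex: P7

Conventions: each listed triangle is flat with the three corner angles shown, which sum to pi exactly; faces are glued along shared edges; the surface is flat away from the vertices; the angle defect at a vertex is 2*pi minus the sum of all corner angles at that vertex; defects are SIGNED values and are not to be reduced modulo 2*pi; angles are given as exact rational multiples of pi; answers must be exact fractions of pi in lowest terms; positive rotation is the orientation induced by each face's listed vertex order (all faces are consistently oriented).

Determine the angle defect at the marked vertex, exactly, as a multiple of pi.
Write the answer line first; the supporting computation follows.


Answer: defect(P7) = (-5/6)*pi

Sum of corner angles at P7: (17/6)*pi
defect = 2*pi - (17/6)*pi


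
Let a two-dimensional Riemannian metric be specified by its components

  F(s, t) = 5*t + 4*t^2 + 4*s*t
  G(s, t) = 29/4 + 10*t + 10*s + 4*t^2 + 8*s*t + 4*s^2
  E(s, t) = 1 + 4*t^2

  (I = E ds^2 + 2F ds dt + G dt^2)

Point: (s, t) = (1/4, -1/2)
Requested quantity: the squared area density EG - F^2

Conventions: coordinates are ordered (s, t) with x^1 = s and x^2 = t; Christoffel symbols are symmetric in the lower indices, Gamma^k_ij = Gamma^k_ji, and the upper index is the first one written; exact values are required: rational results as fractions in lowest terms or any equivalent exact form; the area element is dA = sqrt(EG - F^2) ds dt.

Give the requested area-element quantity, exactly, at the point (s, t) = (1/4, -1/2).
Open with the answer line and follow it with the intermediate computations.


Answer: EG - F^2 = 6

E = 2, F = -2, G = 5; EG - F^2 = 6


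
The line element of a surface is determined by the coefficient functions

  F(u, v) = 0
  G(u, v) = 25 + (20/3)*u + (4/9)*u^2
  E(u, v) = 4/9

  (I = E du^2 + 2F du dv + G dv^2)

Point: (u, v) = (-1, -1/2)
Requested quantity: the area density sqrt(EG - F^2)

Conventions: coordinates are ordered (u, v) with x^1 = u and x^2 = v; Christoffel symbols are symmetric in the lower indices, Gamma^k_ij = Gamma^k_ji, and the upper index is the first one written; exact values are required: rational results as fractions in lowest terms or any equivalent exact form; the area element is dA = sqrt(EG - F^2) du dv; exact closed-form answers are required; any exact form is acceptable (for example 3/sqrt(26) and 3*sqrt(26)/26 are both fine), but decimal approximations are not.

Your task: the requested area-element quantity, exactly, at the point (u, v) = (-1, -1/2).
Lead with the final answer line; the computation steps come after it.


Answer: sqrt(EG - F^2) = 26/9

E = 4/9, F = 0, G = 169/9; EG - F^2 = 676/81


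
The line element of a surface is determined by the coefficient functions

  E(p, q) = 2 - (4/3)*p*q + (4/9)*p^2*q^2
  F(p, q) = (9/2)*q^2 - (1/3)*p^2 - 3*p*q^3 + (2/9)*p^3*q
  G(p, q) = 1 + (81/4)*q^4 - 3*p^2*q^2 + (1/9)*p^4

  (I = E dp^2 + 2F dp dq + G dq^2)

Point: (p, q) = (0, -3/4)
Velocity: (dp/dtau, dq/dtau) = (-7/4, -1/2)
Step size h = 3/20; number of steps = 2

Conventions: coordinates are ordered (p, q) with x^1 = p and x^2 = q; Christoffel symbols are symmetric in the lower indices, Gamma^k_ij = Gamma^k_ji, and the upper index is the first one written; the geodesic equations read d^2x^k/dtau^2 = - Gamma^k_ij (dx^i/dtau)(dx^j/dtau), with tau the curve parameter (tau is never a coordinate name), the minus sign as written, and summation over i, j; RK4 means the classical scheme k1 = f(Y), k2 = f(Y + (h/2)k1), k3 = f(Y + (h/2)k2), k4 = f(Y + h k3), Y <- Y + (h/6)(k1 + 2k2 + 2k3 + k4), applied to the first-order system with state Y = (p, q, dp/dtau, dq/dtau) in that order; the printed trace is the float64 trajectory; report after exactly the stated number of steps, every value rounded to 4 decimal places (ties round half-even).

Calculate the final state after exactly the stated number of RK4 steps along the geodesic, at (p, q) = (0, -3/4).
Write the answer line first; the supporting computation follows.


Answer: p = -0.5251, q = -0.9004, dp/dtau = -1.7521, dq/dtau = -0.5097

f(Y) = (dp/dtau, dq/dtau, -Gamma^p_ij Y'^i Y'^j, -Gamma^q_ij Y'^i Y'^j) with the Gammas evaluated at the stage position; h = 0.150000; intermediate values shown to 6 dp
step 0: p = 0.0000, q = -0.7500, dp/dtau = -1.7500, dq/dtau = -0.5000
step 1:
  k1: at (p, q) = (0.000000, -0.750000), (dp/dtau, dq/dtau) = (-1.750000, -0.500000); Gamma_ppp = 0.059473, Gamma_ppq = 0.000000, Gamma_pqq = -0.802881, Gamma_qpp = 0.150540, Gamma_qpq = 0.000000, Gamma_qqq = -2.032292; k1 = (-1.750000, -0.500000, 0.018585, 0.047044)
  k2: at (p, q) = (-0.131250, -0.787500), (dp/dtau, dq/dtau) = (-1.748606, -0.496472); Gamma_ppp = 0.050798, Gamma_ppq = 0.008466, Gamma_pqq = -0.685770, Gamma_qpp = 0.151939, Gamma_qpq = 0.025323, Gamma_qqq = -2.051182; k2 = (-1.748606, -0.496472, -0.000989, -0.002957)
  k3: at (p, q) = (-0.131145, -0.787235), (dp/dtau, dq/dtau) = (-1.750074, -0.500222); Gamma_ppp = 0.050839, Gamma_ppq = 0.008469, Gamma_pqq = -0.686328, Gamma_qpp = 0.151948, Gamma_qpq = 0.025313, Gamma_qqq = -2.051303; k3 = (-1.750074, -0.500222, 0.001198, 0.003580)
  k4: at (p, q) = (-0.262511, -0.825033), (dp/dtau, dq/dtau) = (-1.749820, -0.499463); Gamma_ppp = 0.042883, Gamma_ppq = 0.013645, Gamma_pqq = -0.578919, Gamma_qpp = 0.152368, Gamma_qpq = 0.048481, Gamma_qqq = -2.056965; k4 = (-1.749820, -0.499463, -0.010733, -0.038135)
  Y <- Y + (h/6)(k1 + 2k2 + 2k3 + k4): p = -0.2624, q = -0.8248, dp/dtau = -1.7498, dq/dtau = -0.4997
step 2:
  k1: at (p, q) = (-0.262430, -0.824821), (dp/dtau, dq/dtau) = (-1.749793, -0.499746); Gamma_ppp = 0.042913, Gamma_ppq = 0.013653, Gamma_pqq = -0.579319, Gamma_qpp = 0.152380, Gamma_qpq = 0.048482, Gamma_qqq = -2.057132; k1 = (-1.749793, -0.499746, -0.010584, -0.037584)
  k2: at (p, q) = (-0.393664, -0.862302), (dp/dtau, dq/dtau) = (-1.750587, -0.502565); Gamma_ppp = 0.035720, Gamma_ppq = 0.016307, Gamma_pqq = -0.482222, Gamma_qpp = 0.152096, Gamma_qpq = 0.069436, Gamma_qqq = -2.053298; k2 = (-1.750587, -0.502565, -0.016364, -0.069680)
  k3: at (p, q) = (-0.393724, -0.862514), (dp/dtau, dq/dtau) = (-1.751021, -0.504972); Gamma_ppp = 0.035694, Gamma_ppq = 0.016294, Gamma_pqq = -0.481875, Gamma_qpp = 0.152079, Gamma_qpq = 0.069422, Gamma_qqq = -2.053071; k3 = (-1.751021, -0.504972, -0.015380, -0.065527)
  k4: at (p, q) = (-0.525083, -0.900567), (dp/dtau, dq/dtau) = (-1.752100, -0.509575); Gamma_ppp = 0.029103, Gamma_ppq = 0.016969, Gamma_pqq = -0.392890, Gamma_qpp = 0.151207, Gamma_qpq = 0.088162, Gamma_qqq = -2.041296; k4 = (-1.752100, -0.509575, -0.017622, -0.091555)
  Y <- Y + (h/6)(k1 + 2k2 + 2k3 + k4): p = -0.5251, q = -0.9004, dp/dtau = -1.7521, dq/dtau = -0.5097


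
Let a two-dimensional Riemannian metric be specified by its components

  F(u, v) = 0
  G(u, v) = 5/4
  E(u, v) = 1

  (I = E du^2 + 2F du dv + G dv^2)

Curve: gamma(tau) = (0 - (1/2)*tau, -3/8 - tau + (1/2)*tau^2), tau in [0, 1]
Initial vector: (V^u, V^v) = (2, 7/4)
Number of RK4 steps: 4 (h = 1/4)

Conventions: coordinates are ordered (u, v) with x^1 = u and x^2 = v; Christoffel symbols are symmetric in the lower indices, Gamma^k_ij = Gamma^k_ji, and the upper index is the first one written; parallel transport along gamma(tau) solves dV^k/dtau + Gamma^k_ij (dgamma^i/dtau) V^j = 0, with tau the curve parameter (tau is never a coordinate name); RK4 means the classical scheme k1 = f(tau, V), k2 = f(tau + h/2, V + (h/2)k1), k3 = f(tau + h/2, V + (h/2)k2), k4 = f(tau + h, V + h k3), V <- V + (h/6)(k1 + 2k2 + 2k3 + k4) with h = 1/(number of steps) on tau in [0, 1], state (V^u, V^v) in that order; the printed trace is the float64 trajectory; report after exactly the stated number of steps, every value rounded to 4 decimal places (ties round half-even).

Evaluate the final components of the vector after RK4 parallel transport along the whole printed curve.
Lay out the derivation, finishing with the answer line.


gamma'(tau) = (-1/2, -1 + tau); f(tau, V)^k = -Gamma^k_ij(gamma(tau)) gamma'^i(tau) V^j; h = 1/4; intermediate values shown to 6 dp
curve data and Christoffel symbols at the stage parameters:
  tau = 0.000000: gamma = (0.000000, -0.375000), gamma' = (-0.500000, -1.000000); Gamma_uuu = 0.000000, Gamma_uuv = 0.000000, Gamma_uvv = 0.000000, Gamma_vuu = 0.000000, Gamma_vuv = 0.000000, Gamma_vvv = 0.000000
  tau = 0.125000: gamma = (-0.062500, -0.492188), gamma' = (-0.500000, -0.875000); Gamma_uuu = 0.000000, Gamma_uuv = 0.000000, Gamma_uvv = 0.000000, Gamma_vuu = 0.000000, Gamma_vuv = 0.000000, Gamma_vvv = 0.000000
  tau = 0.250000: gamma = (-0.125000, -0.593750), gamma' = (-0.500000, -0.750000); Gamma_uuu = 0.000000, Gamma_uuv = 0.000000, Gamma_uvv = 0.000000, Gamma_vuu = 0.000000, Gamma_vuv = 0.000000, Gamma_vvv = 0.000000
  tau = 0.375000: gamma = (-0.187500, -0.679688), gamma' = (-0.500000, -0.625000); Gamma_uuu = 0.000000, Gamma_uuv = 0.000000, Gamma_uvv = 0.000000, Gamma_vuu = 0.000000, Gamma_vuv = 0.000000, Gamma_vvv = 0.000000
  tau = 0.500000: gamma = (-0.250000, -0.750000), gamma' = (-0.500000, -0.500000); Gamma_uuu = 0.000000, Gamma_uuv = 0.000000, Gamma_uvv = 0.000000, Gamma_vuu = 0.000000, Gamma_vuv = 0.000000, Gamma_vvv = 0.000000
  tau = 0.625000: gamma = (-0.312500, -0.804688), gamma' = (-0.500000, -0.375000); Gamma_uuu = 0.000000, Gamma_uuv = 0.000000, Gamma_uvv = 0.000000, Gamma_vuu = 0.000000, Gamma_vuv = 0.000000, Gamma_vvv = 0.000000
  tau = 0.750000: gamma = (-0.375000, -0.843750), gamma' = (-0.500000, -0.250000); Gamma_uuu = 0.000000, Gamma_uuv = 0.000000, Gamma_uvv = 0.000000, Gamma_vuu = 0.000000, Gamma_vuv = 0.000000, Gamma_vvv = 0.000000
  tau = 0.875000: gamma = (-0.437500, -0.867188), gamma' = (-0.500000, -0.125000); Gamma_uuu = 0.000000, Gamma_uuv = 0.000000, Gamma_uvv = 0.000000, Gamma_vuu = 0.000000, Gamma_vuv = 0.000000, Gamma_vvv = 0.000000
  tau = 1.000000: gamma = (-0.500000, -0.875000), gamma' = (-0.500000, 0.000000); Gamma_uuu = 0.000000, Gamma_uuv = 0.000000, Gamma_uvv = 0.000000, Gamma_vuu = 0.000000, Gamma_vuv = 0.000000, Gamma_vvv = 0.000000
step 0: V^u = 2.0000, V^v = 1.7500
step 1: k1 = (0.000000, 0.000000), k2 = (0.000000, 0.000000), k3 = (0.000000, 0.000000), k4 = (0.000000, 0.000000); V <- V + (h/6)(k1 + 2k2 + 2k3 + k4): V^u = 2.0000, V^v = 1.7500
step 2: k1 = (0.000000, 0.000000), k2 = (0.000000, 0.000000), k3 = (0.000000, 0.000000), k4 = (0.000000, 0.000000); V <- V + (h/6)(k1 + 2k2 + 2k3 + k4): V^u = 2.0000, V^v = 1.7500
step 3: k1 = (0.000000, 0.000000), k2 = (0.000000, 0.000000), k3 = (0.000000, 0.000000), k4 = (0.000000, 0.000000); V <- V + (h/6)(k1 + 2k2 + 2k3 + k4): V^u = 2.0000, V^v = 1.7500
step 4: k1 = (0.000000, 0.000000), k2 = (0.000000, 0.000000), k3 = (0.000000, 0.000000), k4 = (0.000000, 0.000000); V <- V + (h/6)(k1 + 2k2 + 2k3 + k4): V^u = 2.0000, V^v = 1.7500

Answer: V^u = 2.0000, V^v = 1.7500


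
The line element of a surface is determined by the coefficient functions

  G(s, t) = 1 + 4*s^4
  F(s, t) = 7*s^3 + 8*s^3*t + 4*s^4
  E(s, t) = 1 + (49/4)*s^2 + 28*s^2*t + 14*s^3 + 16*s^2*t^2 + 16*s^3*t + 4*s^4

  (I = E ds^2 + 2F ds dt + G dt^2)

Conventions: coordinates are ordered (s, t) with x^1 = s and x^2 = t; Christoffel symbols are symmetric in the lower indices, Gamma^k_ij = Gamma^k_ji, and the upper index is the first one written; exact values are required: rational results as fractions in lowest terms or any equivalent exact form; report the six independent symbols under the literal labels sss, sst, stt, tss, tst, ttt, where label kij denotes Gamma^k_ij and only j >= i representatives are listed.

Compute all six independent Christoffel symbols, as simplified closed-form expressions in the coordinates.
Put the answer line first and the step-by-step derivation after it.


Answer: Gamma_sss = (32*s^3 + 96*s^2*t + 84*s^2 + 64*s*t^2 + 112*s*t + 49*s)/(32*s^4 + 64*s^3*t + 56*s^3 + 64*s^2*t^2 + 112*s^2*t + 49*s^2 + 4), Gamma_sst = (32*s^3 + 64*s^2*t + 56*s^2)/(32*s^4 + 64*s^3*t + 56*s^3 + 64*s^2*t^2 + 112*s^2*t + 49*s^2 + 4), Gamma_stt = 0, Gamma_tss = (32*s^3 + 32*s^2*t + 28*s^2)/(32*s^4 + 64*s^3*t + 56*s^3 + 64*s^2*t^2 + 112*s^2*t + 49*s^2 + 4), Gamma_tst = 32*s^3/(32*s^4 + 64*s^3*t + 56*s^3 + 64*s^2*t^2 + 112*s^2*t + 49*s^2 + 4), Gamma_ttt = 0

E = 1 + (49/4)*s^2 + 28*s^2*t + 14*s^3 + 16*s^2*t^2 + 16*s^3*t + 4*s^4; F = 7*s^3 + 8*s^3*t + 4*s^4; G = 1 + 4*s^4
Gamma^k_ij = (1/2) g^{kl} (d_i g_jl + d_j g_il - d_l g_ij), with g^inv = (1/(EG-F^2)) [[G, -F], [-F, E]]
first partials: E_s = (49/2)*s + 56*s*t + 42*s^2 + 32*s*t^2 + 48*s^2*t + 16*s^3, E_t = 28*s^2 + 32*s^2*t + 16*s^3, F_s = 21*s^2 + 24*s^2*t + 16*s^3, F_t = 8*s^3, G_s = 16*s^3, G_t = 0
D = EG - F^2 = 1 + (49/4)*s^2 + 28*s^2*t + 14*s^3 + 16*s^2*t^2 + 16*s^3*t + 8*s^4
expanded: Gamma^s_ss = (G E_s - 2F F_s + F E_t)/(2D), Gamma^s_st = (G E_t - F G_s)/(2D), Gamma^s_tt = (2G F_t - G G_s - F G_t)/(2D), Gamma^t_ss = (2E F_s - E E_t - F E_s)/(2D), Gamma^t_st = (E G_s - F E_t)/(2D), Gamma^t_tt = (E G_t - 2F F_t + F G_s)/(2D); substitute and cancel common factors


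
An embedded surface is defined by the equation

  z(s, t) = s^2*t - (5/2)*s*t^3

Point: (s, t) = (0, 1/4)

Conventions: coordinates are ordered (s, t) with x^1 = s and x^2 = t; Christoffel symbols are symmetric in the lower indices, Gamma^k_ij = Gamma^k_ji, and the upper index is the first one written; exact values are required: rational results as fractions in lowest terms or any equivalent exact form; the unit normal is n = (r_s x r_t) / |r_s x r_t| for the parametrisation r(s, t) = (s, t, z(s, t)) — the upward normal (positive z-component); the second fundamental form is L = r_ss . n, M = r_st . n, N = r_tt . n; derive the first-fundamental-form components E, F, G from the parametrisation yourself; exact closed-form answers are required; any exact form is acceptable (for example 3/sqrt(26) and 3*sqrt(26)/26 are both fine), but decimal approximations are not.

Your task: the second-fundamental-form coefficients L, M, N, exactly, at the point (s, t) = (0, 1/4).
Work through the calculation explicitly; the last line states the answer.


z_s = -5/128, z_t = 0, z_ss = 1/2, z_st = -15/32, z_tt = 0
E = 16409/16384, F = 0, G = 1; answer radicand W^2 = 16409/16384
unnormalised second-form numerators: l = 1/2, m = -15/32, n = 0; L = l/sqrt(16409/16384), and similarly M = m/sqrt(W^2), N = n/sqrt(W^2)

Answer: L = 64*sqrt(16409)/16409, M = -60*sqrt(16409)/16409, N = 0


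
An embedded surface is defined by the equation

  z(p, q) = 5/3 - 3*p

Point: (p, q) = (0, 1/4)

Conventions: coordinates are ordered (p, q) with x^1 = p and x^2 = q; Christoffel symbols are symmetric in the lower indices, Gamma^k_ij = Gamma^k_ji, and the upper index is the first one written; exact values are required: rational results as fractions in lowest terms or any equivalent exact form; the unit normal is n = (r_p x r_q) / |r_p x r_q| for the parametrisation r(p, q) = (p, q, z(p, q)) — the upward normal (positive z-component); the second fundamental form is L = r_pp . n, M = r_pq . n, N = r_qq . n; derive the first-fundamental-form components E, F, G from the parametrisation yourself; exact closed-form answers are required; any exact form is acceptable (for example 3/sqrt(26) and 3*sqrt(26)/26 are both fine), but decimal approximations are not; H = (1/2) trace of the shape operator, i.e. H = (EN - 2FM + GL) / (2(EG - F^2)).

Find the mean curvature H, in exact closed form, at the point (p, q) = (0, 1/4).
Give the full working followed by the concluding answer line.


z_p = -3, z_q = 0, z_pp = 0, z_pq = 0, z_qq = 0
E = 10, F = 0, G = 1; answer radicand W^2 = 10
unnormalised second-form numerators: l = 0, m = 0, n = 0; L = l/sqrt(10), and similarly M = m/sqrt(W^2), N = n/sqrt(W^2)
H = (E*n - 2*F*m + G*l) / (2*(EG - F^2)*sqrt(W^2)); E*n - 2*F*m + G*l = 0, EG - F^2 = 10, so H = (0)/sqrt(10)

Answer: H = 0


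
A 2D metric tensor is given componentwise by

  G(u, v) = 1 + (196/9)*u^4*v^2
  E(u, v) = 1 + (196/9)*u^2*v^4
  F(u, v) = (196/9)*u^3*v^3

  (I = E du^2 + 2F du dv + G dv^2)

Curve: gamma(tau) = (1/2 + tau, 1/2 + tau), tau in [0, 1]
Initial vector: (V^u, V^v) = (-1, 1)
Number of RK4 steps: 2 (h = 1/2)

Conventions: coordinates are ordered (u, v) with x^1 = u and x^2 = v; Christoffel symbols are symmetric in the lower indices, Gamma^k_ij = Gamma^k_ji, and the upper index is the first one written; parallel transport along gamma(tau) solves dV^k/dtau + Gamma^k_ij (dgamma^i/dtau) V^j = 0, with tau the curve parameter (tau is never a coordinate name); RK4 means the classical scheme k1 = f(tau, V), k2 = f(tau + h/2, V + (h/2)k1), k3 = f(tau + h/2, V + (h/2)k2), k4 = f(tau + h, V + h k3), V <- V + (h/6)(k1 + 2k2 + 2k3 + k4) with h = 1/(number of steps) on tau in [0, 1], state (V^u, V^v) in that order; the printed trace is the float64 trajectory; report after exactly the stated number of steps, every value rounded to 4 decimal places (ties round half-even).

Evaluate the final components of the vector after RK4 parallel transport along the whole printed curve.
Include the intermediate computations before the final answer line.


gamma'(tau) = (1, 1); f(tau, V)^k = -Gamma^k_ij(gamma(tau)) gamma'^i(tau) V^j; h = 1/2; intermediate values shown to 6 dp
curve data and Christoffel symbols at the stage parameters:
  tau = 0.000000: gamma = (0.500000, 0.500000), gamma' = (1.000000, 1.000000); Gamma_uuu = 0.404959, Gamma_uuv = 0.809917, Gamma_uvv = 0.404959, Gamma_vuu = 0.404959, Gamma_vuv = 0.809917, Gamma_vvv = 0.404959
  tau = 0.250000: gamma = (0.750000, 0.750000), gamma' = (1.000000, 1.000000); Gamma_uuu = 0.590493, Gamma_uuv = 1.180986, Gamma_uvv = 0.590493, Gamma_vuu = 0.590493, Gamma_vuv = 1.180986, Gamma_vvv = 0.590493
  tau = 0.500000: gamma = (1.000000, 1.000000), gamma' = (1.000000, 1.000000); Gamma_uuu = 0.488778, Gamma_uuv = 0.977556, Gamma_uvv = 0.488778, Gamma_vuu = 0.488778, Gamma_vuv = 0.977556, Gamma_vvv = 0.488778
  tau = 0.750000: gamma = (1.250000, 1.250000), gamma' = (1.000000, 1.000000); Gamma_uuu = 0.397607, Gamma_uuv = 0.795214, Gamma_uvv = 0.397607, Gamma_vuu = 0.397607, Gamma_vuv = 0.795214, Gamma_vvv = 0.397607
  tau = 1.000000: gamma = (1.500000, 1.500000), gamma' = (1.000000, 1.000000); Gamma_uuu = 0.332663, Gamma_uuv = 0.665326, Gamma_uvv = 0.332663, Gamma_vuu = 0.332663, Gamma_vuv = 0.665326, Gamma_vvv = 0.332663
step 0: V^u = -1.0000, V^v = 1.0000
step 1: k1 = (0.000000, 0.000000), k2 = (0.000000, 0.000000), k3 = (0.000000, 0.000000), k4 = (0.000000, 0.000000); V <- V + (h/6)(k1 + 2k2 + 2k3 + k4): V^u = -1.0000, V^v = 1.0000
step 2: k1 = (0.000000, 0.000000), k2 = (0.000000, 0.000000), k3 = (0.000000, 0.000000), k4 = (0.000000, 0.000000); V <- V + (h/6)(k1 + 2k2 + 2k3 + k4): V^u = -1.0000, V^v = 1.0000

Answer: V^u = -1.0000, V^v = 1.0000


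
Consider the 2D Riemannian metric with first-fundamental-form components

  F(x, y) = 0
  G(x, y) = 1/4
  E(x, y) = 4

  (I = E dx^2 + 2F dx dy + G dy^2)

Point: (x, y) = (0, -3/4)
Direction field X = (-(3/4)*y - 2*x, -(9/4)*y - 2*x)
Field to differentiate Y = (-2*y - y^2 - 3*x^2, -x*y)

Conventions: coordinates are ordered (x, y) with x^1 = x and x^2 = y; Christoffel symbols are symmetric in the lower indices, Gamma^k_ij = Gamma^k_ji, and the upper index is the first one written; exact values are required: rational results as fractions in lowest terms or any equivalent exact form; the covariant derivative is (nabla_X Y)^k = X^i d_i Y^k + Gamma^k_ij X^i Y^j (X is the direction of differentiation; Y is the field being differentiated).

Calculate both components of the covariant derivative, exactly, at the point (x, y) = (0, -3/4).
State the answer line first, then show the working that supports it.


Answer: (nabla_X Y)^x = -27/32, (nabla_X Y)^y = 27/64

E = 4, F = 0, G = 1/4 at the point
E_x = 0, E_y = 0, F_x = 0, F_y = 0, G_x = 0, G_y = 0
EG - F^2 = 1;  g^inv = (1) * [[1/4, 0], [0, 4]]
first-kind symbols [ij,l] = (1/2)(d_i g_jl + d_j g_il - d_l g_ij): [xx,x] = E_x/2 = 0, [xx,y] = F_x - E_y/2 = 0, [xy,x] = E_y/2 = 0, [xy,y] = G_x/2 = 0, [yy,x] = F_y - G_x/2 = 0, [yy,y] = G_y/2 = 0
Gamma^x_ij = (G*[ij,x] - F*[ij,y])/(EG - F^2), Gamma^y_ij = (E*[ij,y] - F*[ij,x])/(EG - F^2)
Gamma_xxx = 0, Gamma_xxy = 0, Gamma_xyy = 0, Gamma_yxx = 0, Gamma_yxy = 0, Gamma_yyy = 0
X = (9/16, 27/16), Y = (15/16, 0) at the point
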